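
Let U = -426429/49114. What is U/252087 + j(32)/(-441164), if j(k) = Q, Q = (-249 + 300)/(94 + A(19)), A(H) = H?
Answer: -3648261664341/102868643909284396 ≈ -3.5465e-5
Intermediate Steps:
U = -426429/49114 (U = -426429*1/49114 = -426429/49114 ≈ -8.6824)
Q = 51/113 (Q = (-249 + 300)/(94 + 19) = 51/113 ≈ 0.45133)
j(k) = 51/113
U/252087 + j(32)/(-441164) = -426429/49114/252087 + (51/113)/(-441164) = -426429/49114*1/252087 + (51/113)*(-1/441164) = -142143/4127000306 - 51/49851532 = -3648261664341/102868643909284396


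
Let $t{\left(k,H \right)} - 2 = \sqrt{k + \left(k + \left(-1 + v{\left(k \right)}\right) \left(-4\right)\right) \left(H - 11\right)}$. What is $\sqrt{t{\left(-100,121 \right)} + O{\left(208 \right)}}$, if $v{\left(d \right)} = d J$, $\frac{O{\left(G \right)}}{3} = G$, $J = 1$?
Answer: $\sqrt{626 + 2 \sqrt{8335}} \approx 28.436$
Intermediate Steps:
$O{\left(G \right)} = 3 G$
$v{\left(d \right)} = d$ ($v{\left(d \right)} = d 1 = d$)
$t{\left(k,H \right)} = 2 + \sqrt{k + \left(-11 + H\right) \left(4 - 3 k\right)}$ ($t{\left(k,H \right)} = 2 + \sqrt{k + \left(k + \left(-1 + k\right) \left(-4\right)\right) \left(H - 11\right)} = 2 + \sqrt{k + \left(k - \left(-4 + 4 k\right)\right) \left(-11 + H\right)} = 2 + \sqrt{k + \left(4 - 3 k\right) \left(-11 + H\right)} = 2 + \sqrt{k + \left(-11 + H\right) \left(4 - 3 k\right)}$)
$\sqrt{t{\left(-100,121 \right)} + O{\left(208 \right)}} = \sqrt{\left(2 + \sqrt{-44 + 4 \cdot 121 + 34 \left(-100\right) - 363 \left(-100\right)}\right) + 3 \cdot 208} = \sqrt{\left(2 + \sqrt{-44 + 484 - 3400 + 36300}\right) + 624} = \sqrt{\left(2 + \sqrt{33340}\right) + 624} = \sqrt{\left(2 + 2 \sqrt{8335}\right) + 624} = \sqrt{626 + 2 \sqrt{8335}}$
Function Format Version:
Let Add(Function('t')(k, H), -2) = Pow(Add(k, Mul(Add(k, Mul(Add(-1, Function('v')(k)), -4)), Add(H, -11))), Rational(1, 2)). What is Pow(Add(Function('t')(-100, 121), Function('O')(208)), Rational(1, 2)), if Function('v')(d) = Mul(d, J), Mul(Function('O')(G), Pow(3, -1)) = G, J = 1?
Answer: Pow(Add(626, Mul(2, Pow(8335, Rational(1, 2)))), Rational(1, 2)) ≈ 28.436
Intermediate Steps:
Function('O')(G) = Mul(3, G)
Function('v')(d) = d (Function('v')(d) = Mul(d, 1) = d)
Function('t')(k, H) = Add(2, Pow(Add(k, Mul(Add(-11, H), Add(4, Mul(-3, k)))), Rational(1, 2))) (Function('t')(k, H) = Add(2, Pow(Add(k, Mul(Add(k, Mul(Add(-1, k), -4)), Add(H, -11))), Rational(1, 2))) = Add(2, Pow(Add(k, Mul(Add(k, Add(4, Mul(-4, k))), Add(-11, H))), Rational(1, 2))) = Add(2, Pow(Add(k, Mul(Add(4, Mul(-3, k)), Add(-11, H))), Rational(1, 2))) = Add(2, Pow(Add(k, Mul(Add(-11, H), Add(4, Mul(-3, k)))), Rational(1, 2))))
Pow(Add(Function('t')(-100, 121), Function('O')(208)), Rational(1, 2)) = Pow(Add(Add(2, Pow(Add(-44, Mul(4, 121), Mul(34, -100), Mul(-3, 121, -100)), Rational(1, 2))), Mul(3, 208)), Rational(1, 2)) = Pow(Add(Add(2, Pow(Add(-44, 484, -3400, 36300), Rational(1, 2))), 624), Rational(1, 2)) = Pow(Add(Add(2, Pow(33340, Rational(1, 2))), 624), Rational(1, 2)) = Pow(Add(Add(2, Mul(2, Pow(8335, Rational(1, 2)))), 624), Rational(1, 2)) = Pow(Add(626, Mul(2, Pow(8335, Rational(1, 2)))), Rational(1, 2))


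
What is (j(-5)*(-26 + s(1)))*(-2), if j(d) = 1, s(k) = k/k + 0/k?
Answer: 50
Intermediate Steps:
s(k) = 1 (s(k) = 1 + 0 = 1)
(j(-5)*(-26 + s(1)))*(-2) = (1*(-26 + 1))*(-2) = (1*(-25))*(-2) = -25*(-2) = 50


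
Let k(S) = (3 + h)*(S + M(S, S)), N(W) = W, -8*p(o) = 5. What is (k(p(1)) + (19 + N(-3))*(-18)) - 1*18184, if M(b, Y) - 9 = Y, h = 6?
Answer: -73609/4 ≈ -18402.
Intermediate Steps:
p(o) = -5/8 (p(o) = -⅛*5 = -5/8)
M(b, Y) = 9 + Y
k(S) = 81 + 18*S (k(S) = (3 + 6)*(S + (9 + S)) = 9*(9 + 2*S) = 81 + 18*S)
(k(p(1)) + (19 + N(-3))*(-18)) - 1*18184 = ((81 + 18*(-5/8)) + (19 - 3)*(-18)) - 1*18184 = ((81 - 45/4) + 16*(-18)) - 18184 = (279/4 - 288) - 18184 = -873/4 - 18184 = -73609/4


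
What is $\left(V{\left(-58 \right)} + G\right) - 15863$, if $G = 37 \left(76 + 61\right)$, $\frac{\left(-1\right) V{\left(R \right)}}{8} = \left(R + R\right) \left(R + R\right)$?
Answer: $-118442$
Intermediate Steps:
$V{\left(R \right)} = - 32 R^{2}$ ($V{\left(R \right)} = - 8 \left(R + R\right) \left(R + R\right) = - 8 \cdot 2 R 2 R = - 8 \cdot 4 R^{2} = - 32 R^{2}$)
$G = 5069$ ($G = 37 \cdot 137 = 5069$)
$\left(V{\left(-58 \right)} + G\right) - 15863 = \left(- 32 \left(-58\right)^{2} + 5069\right) - 15863 = \left(\left(-32\right) 3364 + 5069\right) - 15863 = \left(-107648 + 5069\right) - 15863 = -102579 - 15863 = -118442$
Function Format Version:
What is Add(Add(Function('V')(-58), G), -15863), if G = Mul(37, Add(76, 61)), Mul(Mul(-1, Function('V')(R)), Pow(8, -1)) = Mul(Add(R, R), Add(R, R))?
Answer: -118442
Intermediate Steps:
Function('V')(R) = Mul(-32, Pow(R, 2)) (Function('V')(R) = Mul(-8, Mul(Add(R, R), Add(R, R))) = Mul(-8, Mul(Mul(2, R), Mul(2, R))) = Mul(-8, Mul(4, Pow(R, 2))) = Mul(-32, Pow(R, 2)))
G = 5069 (G = Mul(37, 137) = 5069)
Add(Add(Function('V')(-58), G), -15863) = Add(Add(Mul(-32, Pow(-58, 2)), 5069), -15863) = Add(Add(Mul(-32, 3364), 5069), -15863) = Add(Add(-107648, 5069), -15863) = Add(-102579, -15863) = -118442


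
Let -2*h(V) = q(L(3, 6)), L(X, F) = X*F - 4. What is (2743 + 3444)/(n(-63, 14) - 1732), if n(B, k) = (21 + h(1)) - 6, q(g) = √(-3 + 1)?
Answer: -21246158/5896179 + 6187*I*√2/5896179 ≈ -3.6034 + 0.001484*I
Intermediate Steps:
L(X, F) = -4 + F*X (L(X, F) = F*X - 4 = -4 + F*X)
q(g) = I*√2 (q(g) = √(-2) = I*√2)
h(V) = -I*√2/2
n(B, k) = 15 - I*√2/2 (n(B, k) = (21 - I*√2/2) - 6 = 15 - I*√2/2)
(2743 + 3444)/(n(-63, 14) - 1732) = (2743 + 3444)/((15 - I*√2/2) - 1732) = 6187/(-1717 - I*√2/2)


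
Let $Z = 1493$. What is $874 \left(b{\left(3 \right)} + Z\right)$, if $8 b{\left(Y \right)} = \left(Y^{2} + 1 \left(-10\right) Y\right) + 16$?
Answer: $\frac{5217343}{4} \approx 1.3043 \cdot 10^{6}$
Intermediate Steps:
$b{\left(Y \right)} = 2 - \frac{5 Y}{4} + \frac{Y^{2}}{8}$ ($b{\left(Y \right)} = \frac{\left(Y^{2} + 1 \left(-10\right) Y\right) + 16}{8} = \frac{\left(Y^{2} - 10 Y\right) + 16}{8} = \frac{16 + Y^{2} - 10 Y}{8} = 2 - \frac{5 Y}{4} + \frac{Y^{2}}{8}$)
$874 \left(b{\left(3 \right)} + Z\right) = 874 \left(\left(2 - \frac{15}{4} + \frac{3^{2}}{8}\right) + 1493\right) = 874 \left(\left(2 - \frac{15}{4} + \frac{1}{8} \cdot 9\right) + 1493\right) = 874 \left(\left(2 - \frac{15}{4} + \frac{9}{8}\right) + 1493\right) = 874 \left(- \frac{5}{8} + 1493\right) = 874 \cdot \frac{11939}{8} = \frac{5217343}{4}$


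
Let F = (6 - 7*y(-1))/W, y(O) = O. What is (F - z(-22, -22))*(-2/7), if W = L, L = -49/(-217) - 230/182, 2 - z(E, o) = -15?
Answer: 86449/10248 ≈ 8.4357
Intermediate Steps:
z(E, o) = 17 (z(E, o) = 2 - 1*(-15) = 2 + 15 = 17)
L = -2928/2821 (L = -49*(-1/217) - 230*1/182 = 7/31 - 115/91 = -2928/2821 ≈ -1.0379)
W = -2928/2821 ≈ -1.0379
F = -36673/2928 (F = (6 - 7*(-1))/(-2928/2821) = (6 + 7)*(-2821/2928) = 13*(-2821/2928) = -36673/2928 ≈ -12.525)
(F - z(-22, -22))*(-2/7) = (-36673/2928 - 1*17)*(-2/7) = (-36673/2928 - 17)*(-2*1/7) = -86449/2928*(-2/7) = 86449/10248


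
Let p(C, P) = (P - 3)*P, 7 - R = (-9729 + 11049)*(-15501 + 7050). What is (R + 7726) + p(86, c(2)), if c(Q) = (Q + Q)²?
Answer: 11163261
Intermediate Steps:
c(Q) = 4*Q² (c(Q) = (2*Q)² = 4*Q²)
R = 11155327 (R = 7 - (-9729 + 11049)*(-15501 + 7050) = 7 - 1320*(-8451) = 7 - 1*(-11155320) = 7 + 11155320 = 11155327)
p(C, P) = P*(-3 + P) (p(C, P) = (-3 + P)*P = P*(-3 + P))
(R + 7726) + p(86, c(2)) = (11155327 + 7726) + (4*2²)*(-3 + 4*2²) = 11163053 + (4*4)*(-3 + 4*4) = 11163053 + 16*(-3 + 16) = 11163053 + 16*13 = 11163053 + 208 = 11163261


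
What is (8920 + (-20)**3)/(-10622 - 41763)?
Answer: -184/10477 ≈ -0.017562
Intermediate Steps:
(8920 + (-20)**3)/(-10622 - 41763) = (8920 - 8000)/(-52385) = 920*(-1/52385) = -184/10477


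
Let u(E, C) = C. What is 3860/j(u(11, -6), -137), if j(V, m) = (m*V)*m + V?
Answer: -193/5631 ≈ -0.034275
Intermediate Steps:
j(V, m) = V + V*m² (j(V, m) = (V*m)*m + V = V*m² + V = V + V*m²)
3860/j(u(11, -6), -137) = 3860/((-6*(1 + (-137)²))) = 3860/((-6*(1 + 18769))) = 3860/((-6*18770)) = 3860/(-112620) = 3860*(-1/112620) = -193/5631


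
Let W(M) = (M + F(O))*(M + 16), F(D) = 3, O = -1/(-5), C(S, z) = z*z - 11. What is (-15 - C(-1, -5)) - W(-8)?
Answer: 11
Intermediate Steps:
C(S, z) = -11 + z**2 (C(S, z) = z**2 - 11 = -11 + z**2)
O = 1/5 (O = -1*(-1/5) = 1/5 ≈ 0.20000)
W(M) = (3 + M)*(16 + M) (W(M) = (M + 3)*(M + 16) = (3 + M)*(16 + M))
(-15 - C(-1, -5)) - W(-8) = (-15 - (-11 + (-5)**2)) - (48 + (-8)**2 + 19*(-8)) = (-15 - (-11 + 25)) - (48 + 64 - 152) = (-15 - 1*14) - 1*(-40) = (-15 - 14) + 40 = -29 + 40 = 11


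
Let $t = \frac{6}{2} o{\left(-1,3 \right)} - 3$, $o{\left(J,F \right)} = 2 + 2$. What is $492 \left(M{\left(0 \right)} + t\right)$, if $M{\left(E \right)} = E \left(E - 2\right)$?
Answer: $4428$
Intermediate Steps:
$o{\left(J,F \right)} = 4$
$t = 9$ ($t = \frac{6}{2} \cdot 4 - 3 = 6 \cdot \frac{1}{2} \cdot 4 - 3 = 3 \cdot 4 - 3 = 12 - 3 = 9$)
$M{\left(E \right)} = E \left(-2 + E\right)$
$492 \left(M{\left(0 \right)} + t\right) = 492 \left(0 \left(-2 + 0\right) + 9\right) = 492 \left(0 \left(-2\right) + 9\right) = 492 \left(0 + 9\right) = 492 \cdot 9 = 4428$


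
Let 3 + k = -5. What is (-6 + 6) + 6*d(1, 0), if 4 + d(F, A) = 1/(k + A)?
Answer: -99/4 ≈ -24.750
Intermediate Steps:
k = -8 (k = -3 - 5 = -8)
d(F, A) = -4 + 1/(-8 + A)
(-6 + 6) + 6*d(1, 0) = (-6 + 6) + 6*((33 - 4*0)/(-8 + 0)) = 0 + 6*((33 + 0)/(-8)) = 0 + 6*(-1/8*33) = 0 + 6*(-33/8) = 0 - 99/4 = -99/4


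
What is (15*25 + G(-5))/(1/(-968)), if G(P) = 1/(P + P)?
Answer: -1814516/5 ≈ -3.6290e+5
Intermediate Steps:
G(P) = 1/(2*P)
(15*25 + G(-5))/(1/(-968)) = (15*25 + (½)/(-5))/(1/(-968)) = (375 + (½)*(-⅕))/(-1/968) = (375 - ⅒)*(-968) = (3749/10)*(-968) = -1814516/5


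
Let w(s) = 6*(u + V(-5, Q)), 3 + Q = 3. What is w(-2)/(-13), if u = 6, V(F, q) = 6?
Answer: -72/13 ≈ -5.5385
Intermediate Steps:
Q = 0 (Q = -3 + 3 = 0)
w(s) = 72 (w(s) = 6*(6 + 6) = 6*12 = 72)
w(-2)/(-13) = 72/(-13) = -1/13*72 = -72/13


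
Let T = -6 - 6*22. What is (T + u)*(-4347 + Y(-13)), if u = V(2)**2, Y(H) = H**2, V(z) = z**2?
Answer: 509716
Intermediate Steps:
T = -138 (T = -6 - 132 = -138)
u = 16 (u = (2**2)**2 = 4**2 = 16)
(T + u)*(-4347 + Y(-13)) = (-138 + 16)*(-4347 + (-13)**2) = -122*(-4347 + 169) = -122*(-4178) = 509716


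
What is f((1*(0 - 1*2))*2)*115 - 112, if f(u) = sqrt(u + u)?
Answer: -112 + 230*I*sqrt(2) ≈ -112.0 + 325.27*I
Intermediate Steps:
f(u) = sqrt(2)*sqrt(u) (f(u) = sqrt(2*u) = sqrt(2)*sqrt(u))
f((1*(0 - 1*2))*2)*115 - 112 = (sqrt(2)*sqrt((1*(0 - 1*2))*2))*115 - 112 = (sqrt(2)*sqrt((1*(0 - 2))*2))*115 - 112 = (sqrt(2)*sqrt((1*(-2))*2))*115 - 112 = (sqrt(2)*sqrt(-2*2))*115 - 112 = (sqrt(2)*sqrt(-4))*115 - 112 = (sqrt(2)*(2*I))*115 - 112 = (2*I*sqrt(2))*115 - 112 = 230*I*sqrt(2) - 112 = -112 + 230*I*sqrt(2)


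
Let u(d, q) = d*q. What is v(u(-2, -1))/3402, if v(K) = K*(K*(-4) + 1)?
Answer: -1/243 ≈ -0.0041152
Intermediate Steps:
v(K) = K*(1 - 4*K) (v(K) = K*(-4*K + 1) = K*(1 - 4*K))
v(u(-2, -1))/3402 = ((-2*(-1))*(1 - (-8)*(-1)))/3402 = (2*(1 - 4*2))*(1/3402) = (2*(1 - 8))*(1/3402) = (2*(-7))*(1/3402) = -14*1/3402 = -1/243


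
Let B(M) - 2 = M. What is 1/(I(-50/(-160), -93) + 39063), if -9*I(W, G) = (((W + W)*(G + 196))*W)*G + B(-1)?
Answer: 1152/45239923 ≈ 2.5464e-5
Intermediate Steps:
B(M) = 2 + M
I(W, G) = -⅑ - 2*G*W²*(196 + G)/9 (I(W, G) = -((((W + W)*(G + 196))*W)*G + (2 - 1))/9 = -((((2*W)*(196 + G))*W)*G + 1)/9 = -(((2*W*(196 + G))*W)*G + 1)/9 = -((2*W²*(196 + G))*G + 1)/9 = -(2*G*W²*(196 + G) + 1)/9 = -(1 + 2*G*W²*(196 + G))/9 = -⅑ - 2*G*W²*(196 + G)/9)
1/(I(-50/(-160), -93) + 39063) = 1/((-⅑ - 392/9*(-93)*(-50/(-160))² - 2/9*(-93)²*(-50/(-160))²) + 39063) = 1/((-⅑ - 392/9*(-93)*(-50*(-1/160))² - 2/9*8649*(-50*(-1/160))²) + 39063) = 1/((-⅑ - 392/9*(-93)*(5/16)² - 2/9*8649*(5/16)²) + 39063) = 1/((-⅑ - 392/9*(-93)*25/256 - 2/9*8649*25/256) + 39063) = 1/((-⅑ + 37975/96 - 24025/128) + 39063) = 1/(239347/1152 + 39063) = 1/(45239923/1152) = 1152/45239923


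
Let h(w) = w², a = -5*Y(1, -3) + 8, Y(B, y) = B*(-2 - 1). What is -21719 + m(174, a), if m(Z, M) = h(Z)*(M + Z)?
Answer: 5942653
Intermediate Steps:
Y(B, y) = -3*B (Y(B, y) = B*(-3) = -3*B)
a = 23 (a = -(-15) + 8 = -5*(-3) + 8 = 15 + 8 = 23)
m(Z, M) = Z²*(M + Z)
-21719 + m(174, a) = -21719 + 174²*(23 + 174) = -21719 + 30276*197 = -21719 + 5964372 = 5942653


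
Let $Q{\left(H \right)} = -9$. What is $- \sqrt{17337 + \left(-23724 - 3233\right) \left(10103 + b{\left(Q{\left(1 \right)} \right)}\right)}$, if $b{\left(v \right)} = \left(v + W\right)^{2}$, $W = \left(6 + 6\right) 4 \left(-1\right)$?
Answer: $- i \sqrt{359912527} \approx - 18971.0 i$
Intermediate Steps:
$W = -48$ ($W = 12 \cdot 4 \left(-1\right) = 48 \left(-1\right) = -48$)
$b{\left(v \right)} = \left(-48 + v\right)^{2}$ ($b{\left(v \right)} = \left(v - 48\right)^{2} = \left(-48 + v\right)^{2}$)
$- \sqrt{17337 + \left(-23724 - 3233\right) \left(10103 + b{\left(Q{\left(1 \right)} \right)}\right)} = - \sqrt{17337 + \left(-23724 - 3233\right) \left(10103 + \left(-48 - 9\right)^{2}\right)} = - \sqrt{17337 - 26957 \left(10103 + \left(-57\right)^{2}\right)} = - \sqrt{17337 - 26957 \left(10103 + 3249\right)} = - \sqrt{17337 - 359929864} = - \sqrt{-359912527} = - i \sqrt{359912527}$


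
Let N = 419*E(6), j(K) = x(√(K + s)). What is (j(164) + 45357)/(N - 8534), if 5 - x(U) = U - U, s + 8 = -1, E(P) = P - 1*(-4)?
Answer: -22681/2172 ≈ -10.442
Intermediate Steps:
E(P) = 4 + P (E(P) = P + 4 = 4 + P)
s = -9 (s = -8 - 1 = -9)
x(U) = 5 (x(U) = 5 - (U - U) = 5 - 1*0 = 5 + 0 = 5)
j(K) = 5
N = 4190 (N = 419*(4 + 6) = 419*10 = 4190)
(j(164) + 45357)/(N - 8534) = (5 + 45357)/(4190 - 8534) = 45362/(-4344) = 45362*(-1/4344) = -22681/2172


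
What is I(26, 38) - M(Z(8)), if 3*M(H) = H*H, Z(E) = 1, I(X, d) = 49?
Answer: 146/3 ≈ 48.667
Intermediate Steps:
M(H) = H²/3 (M(H) = (H*H)/3 = H²/3)
I(26, 38) - M(Z(8)) = 49 - 1²/3 = 49 - 1/3 = 49 - 1*⅓ = 49 - ⅓ = 146/3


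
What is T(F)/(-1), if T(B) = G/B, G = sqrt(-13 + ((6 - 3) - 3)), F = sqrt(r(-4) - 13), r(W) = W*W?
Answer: -I*sqrt(39)/3 ≈ -2.0817*I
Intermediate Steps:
r(W) = W**2
F = sqrt(3) (F = sqrt((-4)**2 - 13) = sqrt(16 - 13) = sqrt(3) ≈ 1.7320)
G = I*sqrt(13) (G = sqrt(-13 + (3 - 3)) = sqrt(-13 + 0) = sqrt(-13) = I*sqrt(13) ≈ 3.6056*I)
T(B) = I*sqrt(13)/B (T(B) = (I*sqrt(13))/B = I*sqrt(13)/B)
T(F)/(-1) = (I*sqrt(13)/(sqrt(3)))/(-1) = (I*sqrt(13)*(sqrt(3)/3))*(-1) = (I*sqrt(39)/3)*(-1) = -I*sqrt(39)/3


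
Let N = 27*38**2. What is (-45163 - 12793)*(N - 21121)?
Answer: -1035499852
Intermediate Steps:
N = 38988 (N = 27*1444 = 38988)
(-45163 - 12793)*(N - 21121) = (-45163 - 12793)*(38988 - 21121) = -57956*17867 = -1035499852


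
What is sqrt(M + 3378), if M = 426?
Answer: 2*sqrt(951) ≈ 61.677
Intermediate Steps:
sqrt(M + 3378) = sqrt(426 + 3378) = sqrt(3804) = 2*sqrt(951)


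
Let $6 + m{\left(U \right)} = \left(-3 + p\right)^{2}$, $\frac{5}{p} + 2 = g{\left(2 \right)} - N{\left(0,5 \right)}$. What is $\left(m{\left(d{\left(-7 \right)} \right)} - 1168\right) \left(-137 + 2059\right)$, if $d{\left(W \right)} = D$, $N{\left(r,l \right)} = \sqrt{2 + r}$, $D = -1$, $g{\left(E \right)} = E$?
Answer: $-2215105 + 28830 \sqrt{2} \approx -2.1743 \cdot 10^{6}$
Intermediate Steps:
$d{\left(W \right)} = -1$
$p = - \frac{5 \sqrt{2}}{2}$ ($p = \frac{5}{-2 + \left(2 - \sqrt{2 + 0}\right)} = \frac{5}{-2 + \left(2 - \sqrt{2}\right)} = \frac{5}{\left(-1\right) \sqrt{2}} = 5 \left(- \frac{\sqrt{2}}{2}\right) = - \frac{5 \sqrt{2}}{2} \approx -3.5355$)
$m{\left(U \right)} = -6 + \left(-3 - \frac{5 \sqrt{2}}{2}\right)^{2}$
$\left(m{\left(d{\left(-7 \right)} \right)} - 1168\right) \left(-137 + 2059\right) = \left(\left(\frac{31}{2} + 15 \sqrt{2}\right) - 1168\right) \left(-137 + 2059\right) = \left(- \frac{2305}{2} + 15 \sqrt{2}\right) 1922 = -2215105 + 28830 \sqrt{2}$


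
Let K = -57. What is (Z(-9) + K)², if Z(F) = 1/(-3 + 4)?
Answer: 3136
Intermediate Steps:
Z(F) = 1 (Z(F) = 1/1 = 1)
(Z(-9) + K)² = (1 - 57)² = (-56)² = 3136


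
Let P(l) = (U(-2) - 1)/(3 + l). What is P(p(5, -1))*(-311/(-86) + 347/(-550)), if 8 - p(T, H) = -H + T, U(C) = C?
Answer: -105906/59125 ≈ -1.7912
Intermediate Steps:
p(T, H) = 8 + H - T (p(T, H) = 8 - (-H + T) = 8 - (T - H) = 8 + (H - T) = 8 + H - T)
P(l) = -3/(3 + l) (P(l) = (-2 - 1)/(3 + l) = -3/(3 + l))
P(p(5, -1))*(-311/(-86) + 347/(-550)) = (-3/(3 + (8 - 1 - 1*5)))*(-311/(-86) + 347/(-550)) = (-3/(3 + (8 - 1 - 5)))*(-311*(-1/86) + 347*(-1/550)) = (-3/(3 + 2))*(311/86 - 347/550) = -3/5*(35302/11825) = -3*1/5*(35302/11825) = -3/5*35302/11825 = -105906/59125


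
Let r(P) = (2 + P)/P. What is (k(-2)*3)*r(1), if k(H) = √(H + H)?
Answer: 18*I ≈ 18.0*I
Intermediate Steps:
r(P) = (2 + P)/P
k(H) = √2*√H (k(H) = √(2*H) = √2*√H)
(k(-2)*3)*r(1) = ((√2*√(-2))*3)*((2 + 1)/1) = ((√2*(I*√2))*3)*(1*3) = ((2*I)*3)*3 = (6*I)*3 = 18*I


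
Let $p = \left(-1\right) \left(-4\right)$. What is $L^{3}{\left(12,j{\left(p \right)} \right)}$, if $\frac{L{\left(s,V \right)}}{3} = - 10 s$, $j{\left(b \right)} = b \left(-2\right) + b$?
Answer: $-46656000$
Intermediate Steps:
$p = 4$
$j{\left(b \right)} = - b$ ($j{\left(b \right)} = - 2 b + b = - b$)
$L{\left(s,V \right)} = - 30 s$ ($L{\left(s,V \right)} = 3 \left(- 10 s\right) = - 30 s$)
$L^{3}{\left(12,j{\left(p \right)} \right)} = \left(\left(-30\right) 12\right)^{3} = \left(-360\right)^{3} = -46656000$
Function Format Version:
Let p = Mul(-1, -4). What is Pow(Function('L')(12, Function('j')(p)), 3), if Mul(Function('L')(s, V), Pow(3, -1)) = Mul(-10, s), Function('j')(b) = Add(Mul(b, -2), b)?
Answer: -46656000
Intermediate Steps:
p = 4
Function('j')(b) = Mul(-1, b) (Function('j')(b) = Add(Mul(-2, b), b) = Mul(-1, b))
Function('L')(s, V) = Mul(-30, s) (Function('L')(s, V) = Mul(3, Mul(-10, s)) = Mul(-30, s))
Pow(Function('L')(12, Function('j')(p)), 3) = Pow(Mul(-30, 12), 3) = Pow(-360, 3) = -46656000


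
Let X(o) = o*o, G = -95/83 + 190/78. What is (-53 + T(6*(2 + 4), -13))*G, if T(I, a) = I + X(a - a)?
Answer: -71060/3237 ≈ -21.952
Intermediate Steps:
G = 4180/3237 (G = -95*1/83 + 190*(1/78) = -95/83 + 95/39 = 4180/3237 ≈ 1.2913)
X(o) = o²
T(I, a) = I (T(I, a) = I + (a - a)² = I + 0² = I + 0 = I)
(-53 + T(6*(2 + 4), -13))*G = (-53 + 6*(2 + 4))*(4180/3237) = (-53 + 6*6)*(4180/3237) = (-53 + 36)*(4180/3237) = -17*4180/3237 = -71060/3237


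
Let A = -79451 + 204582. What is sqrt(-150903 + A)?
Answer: 2*I*sqrt(6443) ≈ 160.54*I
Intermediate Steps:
A = 125131
sqrt(-150903 + A) = sqrt(-150903 + 125131) = sqrt(-25772) = 2*I*sqrt(6443)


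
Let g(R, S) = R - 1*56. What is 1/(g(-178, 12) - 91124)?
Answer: -1/91358 ≈ -1.0946e-5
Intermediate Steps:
g(R, S) = -56 + R (g(R, S) = R - 56 = -56 + R)
1/(g(-178, 12) - 91124) = 1/((-56 - 178) - 91124) = 1/(-234 - 91124) = 1/(-91358) = -1/91358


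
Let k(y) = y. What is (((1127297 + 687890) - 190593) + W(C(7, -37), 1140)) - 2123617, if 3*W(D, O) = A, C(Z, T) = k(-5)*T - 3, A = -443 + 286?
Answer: -1497226/3 ≈ -4.9908e+5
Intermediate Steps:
A = -157
C(Z, T) = -3 - 5*T (C(Z, T) = -5*T - 3 = -3 - 5*T)
W(D, O) = -157/3 (W(D, O) = (1/3)*(-157) = -157/3)
(((1127297 + 687890) - 190593) + W(C(7, -37), 1140)) - 2123617 = (((1127297 + 687890) - 190593) - 157/3) - 2123617 = ((1815187 - 190593) - 157/3) - 2123617 = (1624594 - 157/3) - 2123617 = 4873625/3 - 2123617 = -1497226/3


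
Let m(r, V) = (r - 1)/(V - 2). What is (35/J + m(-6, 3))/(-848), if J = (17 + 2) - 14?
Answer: 0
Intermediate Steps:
m(r, V) = (-1 + r)/(-2 + V)
J = 5 (J = 19 - 14 = 5)
(35/J + m(-6, 3))/(-848) = (35/5 + (-1 - 6)/(-2 + 3))/(-848) = ((⅕)*35 - 7/1)*(-1/848) = (7 + 1*(-7))*(-1/848) = (7 - 7)*(-1/848) = 0*(-1/848) = 0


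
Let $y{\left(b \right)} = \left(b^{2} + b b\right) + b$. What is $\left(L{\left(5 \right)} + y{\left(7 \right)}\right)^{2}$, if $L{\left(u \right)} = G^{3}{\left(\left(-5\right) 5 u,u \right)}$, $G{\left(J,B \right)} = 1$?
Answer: $11236$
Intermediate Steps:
$L{\left(u \right)} = 1$ ($L{\left(u \right)} = 1^{3} = 1$)
$y{\left(b \right)} = b + 2 b^{2}$ ($y{\left(b \right)} = \left(b^{2} + b^{2}\right) + b = 2 b^{2} + b = b + 2 b^{2}$)
$\left(L{\left(5 \right)} + y{\left(7 \right)}\right)^{2} = \left(1 + 7 \left(1 + 2 \cdot 7\right)\right)^{2} = \left(1 + 7 \left(1 + 14\right)\right)^{2} = \left(1 + 7 \cdot 15\right)^{2} = \left(1 + 105\right)^{2} = 106^{2} = 11236$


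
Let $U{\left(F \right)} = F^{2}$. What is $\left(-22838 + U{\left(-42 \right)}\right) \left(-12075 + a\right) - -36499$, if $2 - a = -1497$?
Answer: $222915123$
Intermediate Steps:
$a = 1499$ ($a = 2 - -1497 = 2 + 1497 = 1499$)
$\left(-22838 + U{\left(-42 \right)}\right) \left(-12075 + a\right) - -36499 = \left(-22838 + \left(-42\right)^{2}\right) \left(-12075 + 1499\right) - -36499 = \left(-22838 + 1764\right) \left(-10576\right) + 36499 = \left(-21074\right) \left(-10576\right) + 36499 = 222878624 + 36499 = 222915123$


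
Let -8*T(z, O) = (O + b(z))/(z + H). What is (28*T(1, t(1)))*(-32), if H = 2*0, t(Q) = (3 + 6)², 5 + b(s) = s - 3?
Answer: 8288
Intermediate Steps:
b(s) = -8 + s (b(s) = -5 + (s - 3) = -5 + (-3 + s) = -8 + s)
t(Q) = 81 (t(Q) = 9² = 81)
H = 0
T(z, O) = -(-8 + O + z)/(8*z) (T(z, O) = -(O + (-8 + z))/(8*(z + 0)) = -(-8 + O + z)/(8*z))
(28*T(1, t(1)))*(-32) = (28*((⅛)*(8 - 1*81 - 1*1)/1))*(-32) = (28*((⅛)*1*(8 - 81 - 1)))*(-32) = (28*((⅛)*1*(-74)))*(-32) = (28*(-37/4))*(-32) = -259*(-32) = 8288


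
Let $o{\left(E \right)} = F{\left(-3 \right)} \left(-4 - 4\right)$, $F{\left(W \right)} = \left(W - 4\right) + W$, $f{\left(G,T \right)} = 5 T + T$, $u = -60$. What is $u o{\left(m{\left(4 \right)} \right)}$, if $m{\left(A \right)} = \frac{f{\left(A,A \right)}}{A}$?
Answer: $-4800$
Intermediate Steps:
$f{\left(G,T \right)} = 6 T$
$F{\left(W \right)} = -4 + 2 W$ ($F{\left(W \right)} = \left(-4 + W\right) + W = -4 + 2 W$)
$m{\left(A \right)} = 6$ ($m{\left(A \right)} = \frac{6 A}{A} = 6$)
$o{\left(E \right)} = 80$ ($o{\left(E \right)} = \left(-4 + 2 \left(-3\right)\right) \left(-4 - 4\right) = \left(-4 - 6\right) \left(-8\right) = \left(-10\right) \left(-8\right) = 80$)
$u o{\left(m{\left(4 \right)} \right)} = \left(-60\right) 80 = -4800$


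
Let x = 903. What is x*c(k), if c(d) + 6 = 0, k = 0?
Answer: -5418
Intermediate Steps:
c(d) = -6 (c(d) = -6 + 0 = -6)
x*c(k) = 903*(-6) = -5418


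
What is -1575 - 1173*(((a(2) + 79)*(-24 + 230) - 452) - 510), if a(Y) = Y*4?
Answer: -19895655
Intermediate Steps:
a(Y) = 4*Y
-1575 - 1173*(((a(2) + 79)*(-24 + 230) - 452) - 510) = -1575 - 1173*(((4*2 + 79)*(-24 + 230) - 452) - 510) = -1575 - 1173*(((8 + 79)*206 - 452) - 510) = -1575 - 1173*((87*206 - 452) - 510) = -1575 - 1173*((17922 - 452) - 510) = -1575 - 1173*(17470 - 510) = -1575 - 1173*16960 = -1575 - 19894080 = -19895655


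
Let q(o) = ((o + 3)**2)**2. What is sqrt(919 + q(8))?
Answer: 2*sqrt(3890) ≈ 124.74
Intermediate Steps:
q(o) = (3 + o)**4 (q(o) = ((3 + o)**2)**2 = (3 + o)**4)
sqrt(919 + q(8)) = sqrt(919 + (3 + 8)**4) = sqrt(919 + 11**4) = sqrt(919 + 14641) = sqrt(15560) = 2*sqrt(3890)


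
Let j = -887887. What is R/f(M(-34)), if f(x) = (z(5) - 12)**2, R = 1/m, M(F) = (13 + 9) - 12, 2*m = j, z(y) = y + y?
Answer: -1/1775774 ≈ -5.6313e-7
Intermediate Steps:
z(y) = 2*y
m = -887887/2 (m = (1/2)*(-887887) = -887887/2 ≈ -4.4394e+5)
M(F) = 10 (M(F) = 22 - 12 = 10)
R = -2/887887 (R = 1/(-887887/2) = -2/887887 ≈ -2.2525e-6)
f(x) = 4 (f(x) = (2*5 - 12)**2 = (10 - 12)**2 = (-2)**2 = 4)
R/f(M(-34)) = -2/887887/4 = -2/887887*1/4 = -1/1775774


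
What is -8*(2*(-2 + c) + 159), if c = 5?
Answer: -1320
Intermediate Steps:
-8*(2*(-2 + c) + 159) = -8*(2*(-2 + 5) + 159) = -8*(2*3 + 159) = -8*(6 + 159) = -8*165 = -1320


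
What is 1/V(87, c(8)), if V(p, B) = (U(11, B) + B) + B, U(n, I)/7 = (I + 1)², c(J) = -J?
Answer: 1/327 ≈ 0.0030581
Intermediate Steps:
U(n, I) = 7*(1 + I)² (U(n, I) = 7*(I + 1)² = 7*(1 + I)²)
V(p, B) = 2*B + 7*(1 + B)² (V(p, B) = (7*(1 + B)² + B) + B = (B + 7*(1 + B)²) + B = 2*B + 7*(1 + B)²)
1/V(87, c(8)) = 1/(2*(-1*8) + 7*(1 - 1*8)²) = 1/(2*(-8) + 7*(1 - 8)²) = 1/(-16 + 7*(-7)²) = 1/(-16 + 7*49) = 1/(-16 + 343) = 1/327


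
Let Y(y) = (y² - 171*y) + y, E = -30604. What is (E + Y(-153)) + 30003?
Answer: 48818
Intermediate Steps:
Y(y) = y² - 170*y
(E + Y(-153)) + 30003 = (-30604 - 153*(-170 - 153)) + 30003 = (-30604 - 153*(-323)) + 30003 = (-30604 + 49419) + 30003 = 18815 + 30003 = 48818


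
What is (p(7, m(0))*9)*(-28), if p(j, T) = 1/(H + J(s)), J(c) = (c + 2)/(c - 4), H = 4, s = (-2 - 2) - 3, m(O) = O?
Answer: -396/7 ≈ -56.571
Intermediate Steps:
s = -7 (s = -4 - 3 = -7)
J(c) = (2 + c)/(-4 + c)
p(j, T) = 11/49 (p(j, T) = 1/(4 + (2 - 7)/(-4 - 7)) = 1/(4 - 5/(-11)) = 1/(4 - 1/11*(-5)) = 1/(4 + 5/11) = 1/(49/11) = 11/49)
(p(7, m(0))*9)*(-28) = ((11/49)*9)*(-28) = (99/49)*(-28) = -396/7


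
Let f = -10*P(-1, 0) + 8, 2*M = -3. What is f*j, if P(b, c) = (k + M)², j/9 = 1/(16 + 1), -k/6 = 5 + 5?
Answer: -680661/34 ≈ -20019.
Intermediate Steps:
M = -3/2 (M = (½)*(-3) = -3/2 ≈ -1.5000)
k = -60 (k = -6*(5 + 5) = -6*10 = -60)
j = 9/17 (j = 9/(16 + 1) = 9/17 ≈ 0.52941)
P(b, c) = 15129/4 (P(b, c) = (-60 - 3/2)² = (-123/2)² = 15129/4)
f = -75629/2 (f = -10*15129/4 + 8 = -75645/2 + 8 = -75629/2 ≈ -37815.)
f*j = -75629/2*9/17 = -680661/34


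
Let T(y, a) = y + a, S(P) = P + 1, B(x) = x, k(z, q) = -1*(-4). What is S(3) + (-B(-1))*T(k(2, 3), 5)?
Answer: 13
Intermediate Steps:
k(z, q) = 4
S(P) = 1 + P
T(y, a) = a + y
S(3) + (-B(-1))*T(k(2, 3), 5) = (1 + 3) + (-1*(-1))*(5 + 4) = 4 + 1*9 = 4 + 9 = 13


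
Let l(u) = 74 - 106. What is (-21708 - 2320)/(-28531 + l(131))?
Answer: 24028/28563 ≈ 0.84123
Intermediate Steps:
l(u) = -32
(-21708 - 2320)/(-28531 + l(131)) = (-21708 - 2320)/(-28531 - 32) = -24028/(-28563) = -24028*(-1/28563) = 24028/28563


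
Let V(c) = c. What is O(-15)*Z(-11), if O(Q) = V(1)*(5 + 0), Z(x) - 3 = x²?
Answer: 620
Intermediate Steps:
Z(x) = 3 + x²
O(Q) = 5 (O(Q) = 1*(5 + 0) = 1*5 = 5)
O(-15)*Z(-11) = 5*(3 + (-11)²) = 5*(3 + 121) = 5*124 = 620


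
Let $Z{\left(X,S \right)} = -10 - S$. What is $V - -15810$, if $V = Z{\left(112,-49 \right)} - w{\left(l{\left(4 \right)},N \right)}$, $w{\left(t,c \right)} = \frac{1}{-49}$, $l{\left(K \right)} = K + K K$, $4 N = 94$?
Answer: $\frac{776602}{49} \approx 15849.0$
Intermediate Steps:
$N = \frac{47}{2}$ ($N = \frac{1}{4} \cdot 94 = \frac{47}{2} \approx 23.5$)
$l{\left(K \right)} = K + K^{2}$
$w{\left(t,c \right)} = - \frac{1}{49}$
$V = \frac{1912}{49}$ ($V = \left(-10 - -49\right) - - \frac{1}{49} = \left(-10 + 49\right) + \frac{1}{49} = 39 + \frac{1}{49} = \frac{1912}{49} \approx 39.02$)
$V - -15810 = \frac{1912}{49} - -15810 = \frac{1912}{49} + 15810 = \frac{776602}{49}$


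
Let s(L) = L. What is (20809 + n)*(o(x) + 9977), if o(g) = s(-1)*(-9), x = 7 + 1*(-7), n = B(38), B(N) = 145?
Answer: 209246644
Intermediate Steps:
n = 145
x = 0 (x = 7 - 7 = 0)
o(g) = 9 (o(g) = -1*(-9) = 9)
(20809 + n)*(o(x) + 9977) = (20809 + 145)*(9 + 9977) = 20954*9986 = 209246644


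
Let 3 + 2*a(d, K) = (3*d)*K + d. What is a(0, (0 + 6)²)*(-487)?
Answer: 1461/2 ≈ 730.50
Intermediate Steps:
a(d, K) = -3/2 + d/2 + 3*K*d/2 (a(d, K) = -3/2 + ((3*d)*K + d)/2 = -3/2 + (3*K*d + d)/2 = -3/2 + (d + 3*K*d)/2 = -3/2 + (d/2 + 3*K*d/2) = -3/2 + d/2 + 3*K*d/2)
a(0, (0 + 6)²)*(-487) = (-3/2 + (½)*0 + (3/2)*(0 + 6)²*0)*(-487) = (-3/2 + 0 + (3/2)*6²*0)*(-487) = (-3/2 + 0 + (3/2)*36*0)*(-487) = (-3/2 + 0 + 0)*(-487) = -3/2*(-487) = 1461/2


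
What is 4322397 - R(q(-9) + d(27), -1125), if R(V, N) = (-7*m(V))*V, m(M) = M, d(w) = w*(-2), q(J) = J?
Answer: 4350180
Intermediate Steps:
d(w) = -2*w
R(V, N) = -7*V**2 (R(V, N) = (-7*V)*V = -7*V**2)
4322397 - R(q(-9) + d(27), -1125) = 4322397 - (-7)*(-9 - 2*27)**2 = 4322397 - (-7)*(-9 - 54)**2 = 4322397 - (-7)*(-63)**2 = 4322397 - (-7)*3969 = 4322397 - 1*(-27783) = 4322397 + 27783 = 4350180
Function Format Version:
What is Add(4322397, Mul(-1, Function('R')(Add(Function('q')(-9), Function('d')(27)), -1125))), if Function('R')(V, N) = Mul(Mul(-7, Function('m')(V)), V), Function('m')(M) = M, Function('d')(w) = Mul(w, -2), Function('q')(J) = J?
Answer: 4350180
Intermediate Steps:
Function('d')(w) = Mul(-2, w)
Function('R')(V, N) = Mul(-7, Pow(V, 2)) (Function('R')(V, N) = Mul(Mul(-7, V), V) = Mul(-7, Pow(V, 2)))
Add(4322397, Mul(-1, Function('R')(Add(Function('q')(-9), Function('d')(27)), -1125))) = Add(4322397, Mul(-1, Mul(-7, Pow(Add(-9, Mul(-2, 27)), 2)))) = Add(4322397, Mul(-1, Mul(-7, Pow(Add(-9, -54), 2)))) = Add(4322397, Mul(-1, Mul(-7, Pow(-63, 2)))) = Add(4322397, Mul(-1, Mul(-7, 3969))) = Add(4322397, Mul(-1, -27783)) = Add(4322397, 27783) = 4350180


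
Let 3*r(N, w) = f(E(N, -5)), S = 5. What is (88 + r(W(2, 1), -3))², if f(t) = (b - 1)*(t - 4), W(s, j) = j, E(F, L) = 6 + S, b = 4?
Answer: 9025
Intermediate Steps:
E(F, L) = 11 (E(F, L) = 6 + 5 = 11)
f(t) = -12 + 3*t (f(t) = (4 - 1)*(t - 4) = 3*(-4 + t) = -12 + 3*t)
r(N, w) = 7 (r(N, w) = (-12 + 3*11)/3 = (-12 + 33)/3 = (⅓)*21 = 7)
(88 + r(W(2, 1), -3))² = (88 + 7)² = 95² = 9025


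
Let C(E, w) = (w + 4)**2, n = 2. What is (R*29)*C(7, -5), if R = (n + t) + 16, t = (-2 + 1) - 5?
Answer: 348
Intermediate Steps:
t = -6 (t = -1 - 5 = -6)
C(E, w) = (4 + w)**2
R = 12 (R = (2 - 6) + 16 = -4 + 16 = 12)
(R*29)*C(7, -5) = (12*29)*(4 - 5)**2 = 348*(-1)**2 = 348*1 = 348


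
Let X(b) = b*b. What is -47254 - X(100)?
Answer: -57254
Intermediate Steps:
X(b) = b²
-47254 - X(100) = -47254 - 1*100² = -47254 - 1*10000 = -47254 - 10000 = -57254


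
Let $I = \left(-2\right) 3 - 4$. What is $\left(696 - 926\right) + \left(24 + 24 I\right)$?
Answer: $-446$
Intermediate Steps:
$I = -10$ ($I = -6 - 4 = -10$)
$\left(696 - 926\right) + \left(24 + 24 I\right) = \left(696 - 926\right) + \left(24 + 24 \left(-10\right)\right) = -230 + \left(24 - 240\right) = -230 - 216 = -446$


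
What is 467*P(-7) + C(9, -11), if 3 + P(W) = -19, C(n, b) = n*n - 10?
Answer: -10203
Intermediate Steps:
C(n, b) = -10 + n² (C(n, b) = n² - 10 = -10 + n²)
P(W) = -22 (P(W) = -3 - 19 = -22)
467*P(-7) + C(9, -11) = 467*(-22) + (-10 + 9²) = -10274 + (-10 + 81) = -10274 + 71 = -10203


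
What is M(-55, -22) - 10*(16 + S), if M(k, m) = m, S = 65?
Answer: -832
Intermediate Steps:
M(-55, -22) - 10*(16 + S) = -22 - 10*(16 + 65) = -22 - 10*81 = -22 - 1*810 = -22 - 810 = -832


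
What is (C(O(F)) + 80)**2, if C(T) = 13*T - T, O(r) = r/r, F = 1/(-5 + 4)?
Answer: 8464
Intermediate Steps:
F = -1 (F = 1/(-1) = -1)
O(r) = 1
C(T) = 12*T
(C(O(F)) + 80)**2 = (12*1 + 80)**2 = (12 + 80)**2 = 92**2 = 8464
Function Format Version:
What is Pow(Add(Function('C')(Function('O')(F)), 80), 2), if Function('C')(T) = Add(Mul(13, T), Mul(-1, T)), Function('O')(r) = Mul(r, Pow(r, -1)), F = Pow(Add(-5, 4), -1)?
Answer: 8464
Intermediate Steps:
F = -1 (F = Pow(-1, -1) = -1)
Function('O')(r) = 1
Function('C')(T) = Mul(12, T)
Pow(Add(Function('C')(Function('O')(F)), 80), 2) = Pow(Add(Mul(12, 1), 80), 2) = Pow(Add(12, 80), 2) = Pow(92, 2) = 8464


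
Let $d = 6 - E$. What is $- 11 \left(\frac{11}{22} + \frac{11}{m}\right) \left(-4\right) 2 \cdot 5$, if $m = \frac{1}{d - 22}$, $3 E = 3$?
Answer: $-82060$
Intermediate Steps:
$E = 1$ ($E = \frac{1}{3} \cdot 3 = 1$)
$d = 5$ ($d = 6 - 1 = 5$)
$m = - \frac{1}{17}$ ($m = \frac{1}{5 - 22} = \frac{1}{-17} = - \frac{1}{17} \approx -0.058824$)
$- 11 \left(\frac{11}{22} + \frac{11}{m}\right) \left(-4\right) 2 \cdot 5 = - 11 \left(\frac{11}{22} + \frac{11}{- \frac{1}{17}}\right) \left(-4\right) 2 \cdot 5 = - 11 \left(11 \cdot \frac{1}{22} + 11 \left(-17\right)\right) \left(\left(-8\right) 5\right) = - 11 \left(\frac{1}{2} - 187\right) \left(-40\right) = \left(-11\right) \left(- \frac{373}{2}\right) \left(-40\right) = \frac{4103}{2} \left(-40\right) = -82060$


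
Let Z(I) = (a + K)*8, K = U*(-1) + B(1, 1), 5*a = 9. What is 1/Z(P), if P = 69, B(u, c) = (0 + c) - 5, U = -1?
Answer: -5/48 ≈ -0.10417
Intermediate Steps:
a = 9/5 (a = (⅕)*9 = 9/5 ≈ 1.8000)
B(u, c) = -5 + c (B(u, c) = c - 5 = -5 + c)
K = -3 (K = -1*(-1) + (-5 + 1) = 1 - 4 = -3)
Z(I) = -48/5 (Z(I) = (9/5 - 3)*8 = -6/5*8 = -48/5)
1/Z(P) = 1/(-48/5) = -5/48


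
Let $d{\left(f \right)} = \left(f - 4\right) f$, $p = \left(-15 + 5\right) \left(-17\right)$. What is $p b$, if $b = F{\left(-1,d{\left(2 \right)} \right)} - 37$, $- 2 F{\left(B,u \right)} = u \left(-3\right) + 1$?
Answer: $-7395$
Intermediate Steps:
$p = 170$ ($p = \left(-10\right) \left(-17\right) = 170$)
$d{\left(f \right)} = f \left(-4 + f\right)$ ($d{\left(f \right)} = \left(-4 + f\right) f = f \left(-4 + f\right)$)
$F{\left(B,u \right)} = - \frac{1}{2} + \frac{3 u}{2}$ ($F{\left(B,u \right)} = - \frac{u \left(-3\right) + 1}{2} = - \frac{- 3 u + 1}{2} = - \frac{1 - 3 u}{2} = - \frac{1}{2} + \frac{3 u}{2}$)
$b = - \frac{87}{2}$ ($b = \left(- \frac{1}{2} + \frac{3 \cdot 2 \left(-4 + 2\right)}{2}\right) - 37 = \left(- \frac{1}{2} + \frac{3 \cdot 2 \left(-2\right)}{2}\right) - 37 = \left(- \frac{1}{2} + \frac{3}{2} \left(-4\right)\right) - 37 = \left(- \frac{1}{2} - 6\right) - 37 = - \frac{13}{2} - 37 = - \frac{87}{2} \approx -43.5$)
$p b = 170 \left(- \frac{87}{2}\right) = -7395$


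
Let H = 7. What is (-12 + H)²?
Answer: 25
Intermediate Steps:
(-12 + H)² = (-12 + 7)² = (-5)² = 25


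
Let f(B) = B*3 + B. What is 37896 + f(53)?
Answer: 38108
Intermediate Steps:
f(B) = 4*B (f(B) = 3*B + B = 4*B)
37896 + f(53) = 37896 + 4*53 = 37896 + 212 = 38108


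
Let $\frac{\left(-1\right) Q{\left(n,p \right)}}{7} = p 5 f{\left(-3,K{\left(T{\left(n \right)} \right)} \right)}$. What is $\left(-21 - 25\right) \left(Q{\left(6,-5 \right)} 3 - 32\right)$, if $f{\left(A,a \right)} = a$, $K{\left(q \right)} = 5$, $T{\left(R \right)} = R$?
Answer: $-119278$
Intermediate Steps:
$Q{\left(n,p \right)} = - 175 p$ ($Q{\left(n,p \right)} = - 7 p 5 \cdot 5 = - 7 \cdot 5 p 5 = - 7 \cdot 25 p = - 175 p$)
$\left(-21 - 25\right) \left(Q{\left(6,-5 \right)} 3 - 32\right) = \left(-21 - 25\right) \left(\left(-175\right) \left(-5\right) 3 - 32\right) = - 46 \left(875 \cdot 3 - 32\right) = - 46 \left(2625 - 32\right) = \left(-46\right) 2593 = -119278$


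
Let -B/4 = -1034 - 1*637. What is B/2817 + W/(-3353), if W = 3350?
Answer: 4324834/3148467 ≈ 1.3736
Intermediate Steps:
B = 6684 (B = -4*(-1034 - 1*637) = -4*(-1034 - 637) = -4*(-1671) = 6684)
B/2817 + W/(-3353) = 6684/2817 + 3350/(-3353) = 6684*(1/2817) + 3350*(-1/3353) = 2228/939 - 3350/3353 = 4324834/3148467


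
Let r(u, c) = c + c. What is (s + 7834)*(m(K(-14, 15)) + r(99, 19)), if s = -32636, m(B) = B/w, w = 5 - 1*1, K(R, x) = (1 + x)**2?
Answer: -2529804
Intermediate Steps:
r(u, c) = 2*c
w = 4 (w = 5 - 1 = 4)
m(B) = B/4
(s + 7834)*(m(K(-14, 15)) + r(99, 19)) = (-32636 + 7834)*((1 + 15)**2/4 + 2*19) = -24802*((1/4)*16**2 + 38) = -24802*((1/4)*256 + 38) = -24802*(64 + 38) = -24802*102 = -2529804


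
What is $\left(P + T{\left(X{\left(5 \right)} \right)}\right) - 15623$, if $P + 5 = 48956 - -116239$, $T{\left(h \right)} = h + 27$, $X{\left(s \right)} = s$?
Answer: $149599$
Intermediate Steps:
$T{\left(h \right)} = 27 + h$
$P = 165190$ ($P = -5 + \left(48956 - -116239\right) = -5 + \left(48956 + 116239\right) = -5 + 165195 = 165190$)
$\left(P + T{\left(X{\left(5 \right)} \right)}\right) - 15623 = \left(165190 + \left(27 + 5\right)\right) - 15623 = \left(165190 + 32\right) - 15623 = 165222 - 15623 = 149599$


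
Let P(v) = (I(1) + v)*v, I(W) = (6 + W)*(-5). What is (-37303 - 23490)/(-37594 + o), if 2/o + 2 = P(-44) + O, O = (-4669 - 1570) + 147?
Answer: 79578037/49210547 ≈ 1.6171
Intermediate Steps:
I(W) = -30 - 5*W
P(v) = v*(-35 + v) (P(v) = ((-30 - 5*1) + v)*v = ((-30 - 5) + v)*v = (-35 + v)*v = v*(-35 + v))
O = -6092 (O = -6239 + 147 = -6092)
o = -1/1309 (o = 2/(-2 + (-44*(-35 - 44) - 6092)) = 2/(-2 + (-44*(-79) - 6092)) = 2/(-2 + (3476 - 6092)) = 2/(-2 - 2616) = 2/(-2618) = 2*(-1/2618) = -1/1309 ≈ -0.00076394)
(-37303 - 23490)/(-37594 + o) = (-37303 - 23490)/(-37594 - 1/1309) = -60793/(-49210547/1309) = -60793*(-1309/49210547) = 79578037/49210547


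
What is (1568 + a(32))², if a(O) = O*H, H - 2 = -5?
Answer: 2166784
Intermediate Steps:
H = -3 (H = 2 - 5 = -3)
a(O) = -3*O (a(O) = O*(-3) = -3*O)
(1568 + a(32))² = (1568 - 3*32)² = (1568 - 96)² = 1472² = 2166784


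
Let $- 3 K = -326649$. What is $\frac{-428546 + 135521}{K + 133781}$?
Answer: $- \frac{97675}{80888} \approx -1.2075$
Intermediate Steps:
$K = 108883$ ($K = \left(- \frac{1}{3}\right) \left(-326649\right) = 108883$)
$\frac{-428546 + 135521}{K + 133781} = \frac{-428546 + 135521}{108883 + 133781} = - \frac{293025}{242664} = \left(-293025\right) \frac{1}{242664} = - \frac{97675}{80888}$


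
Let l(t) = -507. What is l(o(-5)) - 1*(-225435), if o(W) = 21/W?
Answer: 224928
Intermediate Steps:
l(o(-5)) - 1*(-225435) = -507 - 1*(-225435) = -507 + 225435 = 224928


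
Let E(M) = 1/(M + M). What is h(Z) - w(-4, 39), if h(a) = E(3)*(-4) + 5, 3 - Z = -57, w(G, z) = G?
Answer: 25/3 ≈ 8.3333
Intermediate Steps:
E(M) = 1/(2*M)
Z = 60 (Z = 3 - 1*(-57) = 3 + 57 = 60)
h(a) = 13/3 (h(a) = ((½)/3)*(-4) + 5 = ((½)*(⅓))*(-4) + 5 = (⅙)*(-4) + 5 = -⅔ + 5 = 13/3)
h(Z) - w(-4, 39) = 13/3 - 1*(-4) = 13/3 + 4 = 25/3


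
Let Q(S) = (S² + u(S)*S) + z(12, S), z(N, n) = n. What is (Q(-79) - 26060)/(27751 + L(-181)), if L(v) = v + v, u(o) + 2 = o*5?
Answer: 11465/27389 ≈ 0.41860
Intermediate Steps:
u(o) = -2 + 5*o (u(o) = -2 + o*5 = -2 + 5*o)
L(v) = 2*v
Q(S) = S + S² + S*(-2 + 5*S) (Q(S) = (S² + (-2 + 5*S)*S) + S = (S² + S*(-2 + 5*S)) + S = S + S² + S*(-2 + 5*S))
(Q(-79) - 26060)/(27751 + L(-181)) = (-79*(-1 + 6*(-79)) - 26060)/(27751 + 2*(-181)) = (-79*(-1 - 474) - 26060)/(27751 - 362) = (-79*(-475) - 26060)/27389 = (37525 - 26060)*(1/27389) = 11465*(1/27389) = 11465/27389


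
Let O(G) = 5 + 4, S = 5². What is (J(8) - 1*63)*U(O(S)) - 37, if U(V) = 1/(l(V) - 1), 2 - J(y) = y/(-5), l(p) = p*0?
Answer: 112/5 ≈ 22.400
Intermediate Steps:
l(p) = 0
S = 25
J(y) = 2 + y/5 (J(y) = 2 - y/(-5) = 2 - y*(-1)/5 = 2 - (-1)*y/5 = 2 + y/5)
O(G) = 9
U(V) = -1 (U(V) = 1/(0 - 1) = 1/(-1) = -1)
(J(8) - 1*63)*U(O(S)) - 37 = ((2 + (⅕)*8) - 1*63)*(-1) - 37 = ((2 + 8/5) - 63)*(-1) - 37 = (18/5 - 63)*(-1) - 37 = -297/5*(-1) - 37 = 297/5 - 37 = 112/5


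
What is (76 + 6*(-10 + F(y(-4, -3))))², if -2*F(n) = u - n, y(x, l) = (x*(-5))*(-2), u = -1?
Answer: 10201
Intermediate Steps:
y(x, l) = 10*x (y(x, l) = -5*x*(-2) = 10*x)
F(n) = ½ + n/2 (F(n) = -(-1 - n)/2 = ½ + n/2)
(76 + 6*(-10 + F(y(-4, -3))))² = (76 + 6*(-10 + (½ + (10*(-4))/2)))² = (76 + 6*(-10 + (½ + (½)*(-40))))² = (76 + 6*(-10 + (½ - 20)))² = (76 + 6*(-10 - 39/2))² = (76 + 6*(-59/2))² = (76 - 177)² = (-101)² = 10201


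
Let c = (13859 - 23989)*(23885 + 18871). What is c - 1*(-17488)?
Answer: -433100792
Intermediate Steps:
c = -433118280 (c = -10130*42756 = -433118280)
c - 1*(-17488) = -433118280 - 1*(-17488) = -433118280 + 17488 = -433100792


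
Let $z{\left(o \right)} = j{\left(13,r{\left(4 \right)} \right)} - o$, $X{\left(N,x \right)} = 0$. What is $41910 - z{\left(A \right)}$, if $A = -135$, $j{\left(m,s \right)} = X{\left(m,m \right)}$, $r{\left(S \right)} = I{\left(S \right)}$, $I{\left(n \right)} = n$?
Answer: $41775$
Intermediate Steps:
$r{\left(S \right)} = S$
$j{\left(m,s \right)} = 0$
$z{\left(o \right)} = - o$ ($z{\left(o \right)} = 0 - o = - o$)
$41910 - z{\left(A \right)} = 41910 - \left(-1\right) \left(-135\right) = 41910 - 135 = 41775$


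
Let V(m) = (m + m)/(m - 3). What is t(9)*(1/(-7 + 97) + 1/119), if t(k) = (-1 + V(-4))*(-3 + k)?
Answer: 209/12495 ≈ 0.016727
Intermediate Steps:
V(m) = 2*m/(-3 + m) (V(m) = (2*m)/(-3 + m) = 2*m/(-3 + m))
t(k) = -3/7 + k/7 (t(k) = (-1 + 2*(-4)/(-3 - 4))*(-3 + k) = (-1 + 2*(-4)/(-7))*(-3 + k) = (-1 + 2*(-4)*(-⅐))*(-3 + k) = (-1 + 8/7)*(-3 + k) = (-3 + k)/7 = -3/7 + k/7)
t(9)*(1/(-7 + 97) + 1/119) = (-3/7 + (⅐)*9)*(1/(-7 + 97) + 1/119) = (-3/7 + 9/7)*(1/90 + 1/119) = 6*(1/90 + 1/119)/7 = (6/7)*(209/10710) = 209/12495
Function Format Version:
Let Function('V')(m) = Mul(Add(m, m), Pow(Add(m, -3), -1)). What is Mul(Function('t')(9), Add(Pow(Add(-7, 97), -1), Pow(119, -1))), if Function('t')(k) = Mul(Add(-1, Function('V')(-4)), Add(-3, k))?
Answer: Rational(209, 12495) ≈ 0.016727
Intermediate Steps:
Function('V')(m) = Mul(2, m, Pow(Add(-3, m), -1)) (Function('V')(m) = Mul(Mul(2, m), Pow(Add(-3, m), -1)) = Mul(2, m, Pow(Add(-3, m), -1)))
Function('t')(k) = Add(Rational(-3, 7), Mul(Rational(1, 7), k)) (Function('t')(k) = Mul(Add(-1, Mul(2, -4, Pow(Add(-3, -4), -1))), Add(-3, k)) = Mul(Add(-1, Mul(2, -4, Pow(-7, -1))), Add(-3, k)) = Mul(Add(-1, Mul(2, -4, Rational(-1, 7))), Add(-3, k)) = Mul(Add(-1, Rational(8, 7)), Add(-3, k)) = Mul(Rational(1, 7), Add(-3, k)) = Add(Rational(-3, 7), Mul(Rational(1, 7), k)))
Mul(Function('t')(9), Add(Pow(Add(-7, 97), -1), Pow(119, -1))) = Mul(Add(Rational(-3, 7), Mul(Rational(1, 7), 9)), Add(Pow(Add(-7, 97), -1), Pow(119, -1))) = Mul(Add(Rational(-3, 7), Rational(9, 7)), Add(Pow(90, -1), Rational(1, 119))) = Mul(Rational(6, 7), Add(Rational(1, 90), Rational(1, 119))) = Mul(Rational(6, 7), Rational(209, 10710)) = Rational(209, 12495)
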